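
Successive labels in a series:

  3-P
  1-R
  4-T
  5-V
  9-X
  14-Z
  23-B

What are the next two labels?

37-D then 60-F

First component — each term is the sum of the two before it: 3, 1, 4, 5, 9, 14, 23 → 37 → 60.
Letter: letters move forward 2 places in the alphabet, wrapping Z→A; P, R, T, V, X, Z, B → D → F.
Putting the parts together: 37-D and then 60-F.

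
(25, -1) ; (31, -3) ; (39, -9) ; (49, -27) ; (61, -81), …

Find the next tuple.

First entry: differences are 6, 8, 10, … (increasing by 2 each time), so 25, 31, 39, 49, 61 → 75.
Second entry — ×3 each step: -1, -3, -9, -27, -81 → -243.
So the next tuple is (75, -243).

(75, -243)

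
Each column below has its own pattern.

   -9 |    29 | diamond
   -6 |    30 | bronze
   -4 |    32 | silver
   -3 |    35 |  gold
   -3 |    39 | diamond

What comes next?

-4  44  bronze

First component: differences are 3, 2, 1, … (decreasing by 1 each time), so -9, -6, -4, -3, -3 → -4.
Second component: 29, 30, 32, 35, 39 → 44 (differences are 1, 2, 3, … (increasing by 1 each time)).
For the rank, repeats diamond → bronze → silver → gold: diamond, bronze, silver, gold, diamond → bronze.
Putting it together: -4  44  bronze.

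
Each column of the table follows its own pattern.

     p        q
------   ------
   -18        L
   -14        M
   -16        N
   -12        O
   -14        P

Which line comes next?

-10  Q

Column p — alternating steps +4, −2, +4, −2, …: -18, -14, -16, -12, -14 → -10.
Column q goes L, M, N, O, P → Q (letters move forward 1 place in the alphabet).
So the next line is -10  Q.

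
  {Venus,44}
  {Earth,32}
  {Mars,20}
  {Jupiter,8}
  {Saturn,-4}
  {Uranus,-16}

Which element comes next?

{Neptune,-28}

Planet: runs through the planets Mercury→Neptune, so Venus, Earth, Mars, Jupiter, Saturn, Uranus → Neptune.
Second coordinate — −12 each step: 44, 32, 20, 8, -4, -16 → -28.
So the next element is {Neptune,-28}.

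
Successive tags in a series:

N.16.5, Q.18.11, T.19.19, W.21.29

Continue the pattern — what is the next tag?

Z.22.41

For the letter, letters move forward 3 places in the alphabet: N, Q, T, W → Z.
Second component: 16, 18, 19, 21 → 22 (alternating steps +2, +1, +2, +1, …).
Third component: differences are 6, 8, 10, … (increasing by 2 each time); 5, 11, 19, 29 → 41.
Putting it together: Z.22.41.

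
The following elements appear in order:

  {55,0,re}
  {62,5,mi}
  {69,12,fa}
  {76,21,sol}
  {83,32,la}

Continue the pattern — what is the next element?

{90,45,ti}

First component: +7 each step, so 55, 62, 69, 76, 83 → 90.
Second component — differences are 5, 7, 9, … (increasing by 2 each time): 0, 5, 12, 21, 32 → 45.
Note: runs through the solfège scale do→ti; re, mi, fa, sol, la → ti.
Combining the parts gives {90,45,ti}.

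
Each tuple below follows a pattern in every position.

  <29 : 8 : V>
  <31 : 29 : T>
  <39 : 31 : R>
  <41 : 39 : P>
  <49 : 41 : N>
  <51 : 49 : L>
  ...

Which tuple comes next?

<59 : 51 : J>

For the first part, alternating steps +2, +8, +2, +8, …: 29, 31, 39, 41, 49, 51 → 59.
Second part — always the previous value of the first part: 8, 29, 31, 39, 41, 49 → 51.
Letter: V, T, R, P, N, L → J (letters move back 2 places in the alphabet).
Putting it together: <59 : 51 : J>.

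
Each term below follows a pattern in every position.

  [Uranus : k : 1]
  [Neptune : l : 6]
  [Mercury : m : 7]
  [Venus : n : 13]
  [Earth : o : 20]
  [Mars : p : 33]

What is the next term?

Planet — runs through the planets Mercury→Neptune: Uranus, Neptune, Mercury, Venus, Earth, Mars → Jupiter.
Letter: k, l, m, n, o, p → q (letters move forward 1 place in the alphabet).
Third entry: 1, 6, 7, 13, 20, 33 → 53 (each term is the sum of the two before it).
Combining the parts gives [Jupiter : q : 53].

[Jupiter : q : 53]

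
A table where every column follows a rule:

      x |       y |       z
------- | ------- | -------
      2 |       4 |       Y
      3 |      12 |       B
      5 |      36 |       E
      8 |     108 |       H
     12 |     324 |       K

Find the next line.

17  972  N

Column x: 2, 3, 5, 8, 12 → 17 (differences are 1, 2, 3, … (increasing by 1 each time)).
Column y: ×3 each step; 4, 12, 36, 108, 324 → 972.
For the column z, letters move forward 3 places in the alphabet, wrapping Z→A: Y, B, E, H, K → N.
So the next line is 17  972  N.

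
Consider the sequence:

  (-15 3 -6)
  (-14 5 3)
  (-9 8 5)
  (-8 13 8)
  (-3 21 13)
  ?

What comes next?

For the first part, alternating steps +1, +5, +1, +5, …: -15, -14, -9, -8, -3 → -2.
Second part: 3, 5, 8, 13, 21 → 34 (each term is the sum of the two before it).
Third part: always the previous value of the second part; -6, 3, 5, 8, 13 → 21.
Putting it together: (-2 34 21).

(-2 34 21)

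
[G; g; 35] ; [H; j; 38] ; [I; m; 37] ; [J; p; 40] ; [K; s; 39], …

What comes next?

[L; v; 42]

First letter: G, H, I, J, K → L (letters move forward 1 place in the alphabet).
Second letter: letters move forward 3 places in the alphabet; g, j, m, p, s → v.
For the third entry, alternating steps +3, −1, +3, −1, …: 35, 38, 37, 40, 39 → 42.
Combining the parts gives [L; v; 42].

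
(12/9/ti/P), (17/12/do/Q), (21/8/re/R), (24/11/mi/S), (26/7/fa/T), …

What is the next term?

First component goes 12, 17, 21, 24, 26 → 27 (differences are 5, 4, 3, … (decreasing by 1 each time)).
Second component goes 9, 12, 8, 11, 7 → 10 (alternating steps +3, −4, +3, −4, …).
For the note, runs through the solfège scale do→ti: ti, do, re, mi, fa → sol.
Letter: letters move forward 1 place in the alphabet; P, Q, R, S, T → U.
Putting it together: (27/10/sol/U).

(27/10/sol/U)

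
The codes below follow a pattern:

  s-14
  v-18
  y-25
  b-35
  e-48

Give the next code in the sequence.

h-64

Letter goes s, v, y, b, e → h (letters move forward 3 places in the alphabet, wrapping Z→A).
For the second component, differences are 4, 7, 10, … (increasing by 3 each time): 14, 18, 25, 35, 48 → 64.
Combining the parts gives h-64.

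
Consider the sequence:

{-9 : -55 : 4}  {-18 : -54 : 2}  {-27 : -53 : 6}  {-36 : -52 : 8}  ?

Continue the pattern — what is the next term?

First component — −9 each step: -9, -18, -27, -36 → -45.
Second component: +1 each step; -55, -54, -53, -52 → -51.
Third component goes 4, 2, 6, 8 → 14 (each term is the sum of the two before it).
Combining the parts gives {-45 : -51 : 14}.

{-45 : -51 : 14}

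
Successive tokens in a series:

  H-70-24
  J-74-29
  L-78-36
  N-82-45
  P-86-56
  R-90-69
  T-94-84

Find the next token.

V-98-101

For the letter, letters move forward 2 places in the alphabet: H, J, L, N, P, R, T → V.
Second component: +4 each step; 70, 74, 78, 82, 86, 90, 94 → 98.
Third component: 24, 29, 36, 45, 56, 69, 84 → 101 (differences are 5, 7, 9, … (increasing by 2 each time)).
Combining the parts gives V-98-101.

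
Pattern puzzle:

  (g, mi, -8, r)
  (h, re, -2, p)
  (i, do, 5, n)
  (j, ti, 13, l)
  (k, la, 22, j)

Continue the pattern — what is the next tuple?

(l, sol, 32, h)

First letter — letters move forward 1 place in the alphabet: g, h, i, j, k → l.
Note goes mi, re, do, ti, la → sol (runs backward through the solfège scale do→ti).
For the third coordinate, differences are 6, 7, 8, … (increasing by 1 each time): -8, -2, 5, 13, 22 → 32.
Second letter goes r, p, n, l, j → h (letters move back 2 places in the alphabet).
So the next tuple is (l, sol, 32, h).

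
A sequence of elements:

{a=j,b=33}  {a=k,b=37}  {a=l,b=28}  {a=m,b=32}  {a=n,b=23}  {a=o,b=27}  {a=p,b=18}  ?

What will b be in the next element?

B: 33, 37, 28, 32, 23, 27, 18 → 22 (alternating steps +4, −9, +4, −9, …).

22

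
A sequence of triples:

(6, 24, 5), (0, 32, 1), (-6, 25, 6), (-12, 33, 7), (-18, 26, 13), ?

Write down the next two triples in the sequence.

First entry: −6 each step; 6, 0, -6, -12, -18 → -24 → -30.
Second entry — alternating steps +8, −7, +8, −7, …: 24, 32, 25, 33, 26 → 34 → 27.
For the third entry, each term is the sum of the two before it: 5, 1, 6, 7, 13 → 20 → 33.
Putting the parts together: (-24, 34, 20) and then (-30, 27, 33).

(-24, 34, 20), (-30, 27, 33)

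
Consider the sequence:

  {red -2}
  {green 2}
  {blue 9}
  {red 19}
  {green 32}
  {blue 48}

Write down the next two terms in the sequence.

Colour: repeats red → green → blue; red, green, blue, red, green, blue → red → green.
Second coordinate: differences are 4, 7, 10, … (increasing by 3 each time), so -2, 2, 9, 19, 32, 48 → 67 → 89.
Putting the parts together: {red 67} and then {green 89}.

{red 67}, {green 89}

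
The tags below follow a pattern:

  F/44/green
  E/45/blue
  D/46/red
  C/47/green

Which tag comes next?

B/48/blue

Letter goes F, E, D, C → B (letters move back 1 place in the alphabet).
Second component — +1 each step: 44, 45, 46, 47 → 48.
Colour: green, blue, red, green → blue (repeats green → blue → red).
So the next tag is B/48/blue.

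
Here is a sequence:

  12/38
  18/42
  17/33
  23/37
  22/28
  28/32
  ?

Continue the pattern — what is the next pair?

First component goes 12, 18, 17, 23, 22, 28 → 27 (alternating steps +6, −1, +6, −1, …).
Second component — alternating steps +4, −9, +4, −9, …: 38, 42, 33, 37, 28, 32 → 23.
So the next pair is 27/23.

27/23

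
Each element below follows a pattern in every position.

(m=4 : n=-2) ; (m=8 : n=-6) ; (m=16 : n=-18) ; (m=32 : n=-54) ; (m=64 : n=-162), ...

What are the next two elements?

M: ×2 each step, so 4, 8, 16, 32, 64 → 128 → 256.
N goes -2, -6, -18, -54, -162 → -486 → -1458 (×3 each step).
So the next two elements are (m=128 : n=-486) and (m=256 : n=-1458).

(m=128 : n=-486), (m=256 : n=-1458)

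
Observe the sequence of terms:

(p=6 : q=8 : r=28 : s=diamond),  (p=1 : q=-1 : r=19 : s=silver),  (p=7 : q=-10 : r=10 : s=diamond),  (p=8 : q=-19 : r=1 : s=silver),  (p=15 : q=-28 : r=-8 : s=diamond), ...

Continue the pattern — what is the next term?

(p=23 : q=-37 : r=-17 : s=silver)

P: each term is the sum of the two before it; 6, 1, 7, 8, 15 → 23.
For the q, −9 each step: 8, -1, -10, -19, -28 → -37.
R — −9 each step: 28, 19, 10, 1, -8 → -17.
S — alternates diamond ↔ silver: diamond, silver, diamond, silver, diamond → silver.
Putting it together: (p=23 : q=-37 : r=-17 : s=silver).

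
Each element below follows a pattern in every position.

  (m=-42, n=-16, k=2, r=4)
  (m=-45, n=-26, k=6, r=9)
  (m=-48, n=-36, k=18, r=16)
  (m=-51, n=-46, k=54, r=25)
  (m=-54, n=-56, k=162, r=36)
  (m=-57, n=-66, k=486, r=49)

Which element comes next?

M — −3 each step: -42, -45, -48, -51, -54, -57 → -60.
N: −10 each step; -16, -26, -36, -46, -56, -66 → -76.
K goes 2, 6, 18, 54, 162, 486 → 1458 (×3 each step).
R: perfect squares: 2², 3², 4², …; 4, 9, 16, 25, 36, 49 → 64.
Combining the parts gives (m=-60, n=-76, k=1458, r=64).

(m=-60, n=-76, k=1458, r=64)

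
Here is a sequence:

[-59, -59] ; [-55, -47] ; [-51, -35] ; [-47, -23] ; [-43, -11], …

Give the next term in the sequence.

[-39, 1]

First coordinate: -59, -55, -51, -47, -43 → -39 (+4 each step).
Second coordinate — +12 each step: -59, -47, -35, -23, -11 → 1.
Combining the parts gives [-39, 1].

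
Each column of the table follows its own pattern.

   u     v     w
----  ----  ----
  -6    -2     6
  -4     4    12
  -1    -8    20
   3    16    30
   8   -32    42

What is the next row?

For the column u, differences are 2, 3, 4, … (increasing by 1 each time): -6, -4, -1, 3, 8 → 14.
Column v goes -2, 4, -8, 16, -32 → 64 (×(-2) each step).
Column w — differences are 6, 8, 10, … (increasing by 2 each time): 6, 12, 20, 30, 42 → 56.
So the next row is 14  64  56.

14  64  56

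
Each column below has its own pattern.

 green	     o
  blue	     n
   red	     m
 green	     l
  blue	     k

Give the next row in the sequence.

Colour — repeats green → blue → red: green, blue, red, green, blue → red.
Letter — letters move back 1 place in the alphabet: o, n, m, l, k → j.
Combining the parts gives red  j.

red  j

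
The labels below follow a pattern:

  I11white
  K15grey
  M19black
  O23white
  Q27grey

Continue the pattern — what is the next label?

S31black

Letter: letters move forward 2 places in the alphabet, so I, K, M, O, Q → S.
Second component: +4 each step, so 11, 15, 19, 23, 27 → 31.
Shade — repeats white → grey → black: white, grey, black, white, grey → black.
Putting it together: S31black.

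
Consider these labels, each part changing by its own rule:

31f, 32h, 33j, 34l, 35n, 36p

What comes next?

37r

First component: +1 each step; 31, 32, 33, 34, 35, 36 → 37.
Letter goes f, h, j, l, n, p → r (letters move forward 2 places in the alphabet).
So the next label is 37r.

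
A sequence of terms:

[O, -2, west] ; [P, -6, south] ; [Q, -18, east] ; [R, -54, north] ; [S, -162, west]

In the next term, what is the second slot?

For the second slot, ×3 each step: -2, -6, -18, -54, -162 → -486.

-486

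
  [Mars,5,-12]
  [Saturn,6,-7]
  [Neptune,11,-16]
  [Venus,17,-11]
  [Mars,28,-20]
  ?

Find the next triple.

[Saturn,45,-15]

Planet — repeats Mars → Saturn → Neptune → Venus: Mars, Saturn, Neptune, Venus, Mars → Saturn.
Second entry: each term is the sum of the two before it, so 5, 6, 11, 17, 28 → 45.
Third entry: alternating steps +5, −9, +5, −9, …; -12, -7, -16, -11, -20 → -15.
So the next triple is [Saturn,45,-15].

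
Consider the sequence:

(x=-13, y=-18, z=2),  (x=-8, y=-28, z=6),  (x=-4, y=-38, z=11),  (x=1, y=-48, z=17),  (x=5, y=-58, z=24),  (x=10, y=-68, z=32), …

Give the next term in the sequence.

X — alternating steps +5, +4, +5, +4, …: -13, -8, -4, 1, 5, 10 → 14.
Y goes -18, -28, -38, -48, -58, -68 → -78 (−10 each step).
Z: differences are 4, 5, 6, … (increasing by 1 each time); 2, 6, 11, 17, 24, 32 → 41.
Putting it together: (x=14, y=-78, z=41).

(x=14, y=-78, z=41)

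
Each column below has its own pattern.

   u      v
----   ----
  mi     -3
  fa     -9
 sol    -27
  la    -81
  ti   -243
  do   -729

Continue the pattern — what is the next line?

Column u: mi, fa, sol, la, ti, do → re (runs through the solfège scale do→ti).
Column v — ×3 each step: -3, -9, -27, -81, -243, -729 → -2187.
Putting it together: re  -2187.

re  -2187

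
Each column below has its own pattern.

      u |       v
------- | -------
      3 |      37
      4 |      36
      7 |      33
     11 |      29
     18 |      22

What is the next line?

29  11

Column u — each term is the sum of the two before it: 3, 4, 7, 11, 18 → 29.
Column v: together with the column u always sums to 40, so 37, 36, 33, 29, 22 → 11.
Putting it together: 29  11.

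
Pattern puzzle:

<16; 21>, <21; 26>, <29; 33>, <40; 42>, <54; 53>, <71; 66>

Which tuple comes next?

<91; 81>

First coordinate: differences are 5, 8, 11, … (increasing by 3 each time), so 16, 21, 29, 40, 54, 71 → 91.
Second coordinate: differences are 5, 7, 9, … (increasing by 2 each time), so 21, 26, 33, 42, 53, 66 → 81.
So the next tuple is <91; 81>.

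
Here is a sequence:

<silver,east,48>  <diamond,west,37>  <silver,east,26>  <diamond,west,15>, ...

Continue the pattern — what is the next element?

Rank: silver, diamond, silver, diamond → silver (alternates silver ↔ diamond).
Direction: east, west, east, west → east (alternates east ↔ west).
Third slot: 48, 37, 26, 15 → 4 (−11 each step).
So the next element is <silver,east,4>.

<silver,east,4>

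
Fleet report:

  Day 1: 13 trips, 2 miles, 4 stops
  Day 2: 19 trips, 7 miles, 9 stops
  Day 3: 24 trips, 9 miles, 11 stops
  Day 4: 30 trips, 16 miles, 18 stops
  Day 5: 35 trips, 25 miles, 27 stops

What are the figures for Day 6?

41 trips, 41 miles, 43 stops

Trips: 13, 19, 24, 30, 35 → 41 (alternating steps +6, +5, +6, +5, …).
For the miles, each term is the sum of the two before it: 2, 7, 9, 16, 25 → 41.
Stops — always 2 more than the miles: 4, 9, 11, 18, 27 → 43.
Combining the parts gives 41 trips, 41 miles, 43 stops.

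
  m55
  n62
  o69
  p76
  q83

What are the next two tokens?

Letter: letters move forward 1 place in the alphabet, so m, n, o, p, q → r → s.
Second component — +7 each step: 55, 62, 69, 76, 83 → 90 → 97.
Putting the parts together: r90 and then s97.

r90 then s97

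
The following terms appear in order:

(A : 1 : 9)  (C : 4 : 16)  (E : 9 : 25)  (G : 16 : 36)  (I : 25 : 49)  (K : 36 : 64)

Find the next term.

(M : 49 : 81)

Letter — letters move forward 2 places in the alphabet: A, C, E, G, I, K → M.
Second slot: 1, 4, 9, 16, 25, 36 → 49 (perfect squares: 1², 2², 3², …).
Third slot: perfect squares: 3², 4², 5², …, so 9, 16, 25, 36, 49, 64 → 81.
So the next term is (M : 49 : 81).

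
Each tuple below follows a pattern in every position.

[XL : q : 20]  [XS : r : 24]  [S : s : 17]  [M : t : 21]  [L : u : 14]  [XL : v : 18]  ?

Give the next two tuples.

For the size, repeats XL → XS → S → M → L: XL, XS, S, M, L, XL → XS → S.
Letter — letters move forward 1 place in the alphabet: q, r, s, t, u, v → w → x.
Third entry — alternating steps +4, −7, +4, −7, …: 20, 24, 17, 21, 14, 18 → 11 → 15.
Putting the parts together: [XS : w : 11] and then [S : x : 15].

[XS : w : 11], [S : x : 15]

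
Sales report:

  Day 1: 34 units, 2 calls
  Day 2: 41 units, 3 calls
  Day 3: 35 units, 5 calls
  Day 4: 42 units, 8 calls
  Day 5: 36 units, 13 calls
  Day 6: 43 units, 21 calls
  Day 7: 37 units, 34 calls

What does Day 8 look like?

44 units, 55 calls

Units: 34, 41, 35, 42, 36, 43, 37 → 44 (alternating steps +7, −6, +7, −6, …).
For the calls, each term is the sum of the two before it: 2, 3, 5, 8, 13, 21, 34 → 55.
Combining the parts gives 44 units, 55 calls.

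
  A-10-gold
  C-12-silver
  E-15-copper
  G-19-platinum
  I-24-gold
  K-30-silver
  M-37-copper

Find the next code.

Letter: A, C, E, G, I, K, M → O (letters move forward 2 places in the alphabet).
Second component: 10, 12, 15, 19, 24, 30, 37 → 45 (differences are 2, 3, 4, … (increasing by 1 each time)).
Metal: repeats gold → silver → copper → platinum, so gold, silver, copper, platinum, gold, silver, copper → platinum.
Combining the parts gives O-45-platinum.

O-45-platinum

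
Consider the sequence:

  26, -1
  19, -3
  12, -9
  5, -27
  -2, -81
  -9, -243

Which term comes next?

-16, -729

For the first value, −7 each step: 26, 19, 12, 5, -2, -9 → -16.
Second value goes -1, -3, -9, -27, -81, -243 → -729 (×3 each step).
Putting it together: -16, -729.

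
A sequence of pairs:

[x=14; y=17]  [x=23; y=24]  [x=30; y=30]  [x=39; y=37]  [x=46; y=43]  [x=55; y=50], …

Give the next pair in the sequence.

X: 14, 23, 30, 39, 46, 55 → 62 (alternating steps +9, +7, +9, +7, …).
Y — alternating steps +7, +6, +7, +6, …: 17, 24, 30, 37, 43, 50 → 56.
Combining the parts gives [x=62; y=56].

[x=62; y=56]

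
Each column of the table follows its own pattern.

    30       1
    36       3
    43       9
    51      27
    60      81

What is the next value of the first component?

For the first component, differences are 6, 7, 8, … (increasing by 1 each time): 30, 36, 43, 51, 60 → 70.

70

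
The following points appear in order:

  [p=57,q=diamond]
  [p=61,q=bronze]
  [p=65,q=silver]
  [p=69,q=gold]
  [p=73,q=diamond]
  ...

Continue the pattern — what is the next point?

For the p, +4 each step: 57, 61, 65, 69, 73 → 77.
Q goes diamond, bronze, silver, gold, diamond → bronze (repeats diamond → bronze → silver → gold).
Putting it together: [p=77,q=bronze].

[p=77,q=bronze]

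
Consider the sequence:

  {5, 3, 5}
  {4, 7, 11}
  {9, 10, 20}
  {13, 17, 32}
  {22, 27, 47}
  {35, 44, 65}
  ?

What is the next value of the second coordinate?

For the second coordinate, each term is the sum of the two before it: 3, 7, 10, 17, 27, 44 → 71.

71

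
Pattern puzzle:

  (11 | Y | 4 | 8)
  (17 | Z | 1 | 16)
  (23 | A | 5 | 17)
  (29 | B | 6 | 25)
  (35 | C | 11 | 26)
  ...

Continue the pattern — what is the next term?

First slot: +6 each step; 11, 17, 23, 29, 35 → 41.
Letter: letters move forward 1 place in the alphabet, wrapping Z→A, so Y, Z, A, B, C → D.
Third slot: 4, 1, 5, 6, 11 → 17 (each term is the sum of the two before it).
Fourth slot — alternating steps +8, +1, +8, +1, …: 8, 16, 17, 25, 26 → 34.
Combining the parts gives (41 | D | 17 | 34).

(41 | D | 17 | 34)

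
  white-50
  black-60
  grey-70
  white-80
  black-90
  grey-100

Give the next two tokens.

Shade: white, black, grey, white, black, grey → white → black (repeats white → black → grey).
Second component — +10 each step: 50, 60, 70, 80, 90, 100 → 110 → 120.
So the next two tokens are white-110 and black-120.

white-110 then black-120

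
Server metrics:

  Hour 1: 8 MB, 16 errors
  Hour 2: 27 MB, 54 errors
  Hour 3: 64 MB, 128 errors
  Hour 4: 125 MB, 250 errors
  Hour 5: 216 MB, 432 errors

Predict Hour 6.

MB: perfect cubes: 2³, 3³, 4³, …, so 8, 27, 64, 125, 216 → 343.
Errors: always 2 × the MB; 16, 54, 128, 250, 432 → 686.
Combining the parts gives 343 MB, 686 errors.

343 MB, 686 errors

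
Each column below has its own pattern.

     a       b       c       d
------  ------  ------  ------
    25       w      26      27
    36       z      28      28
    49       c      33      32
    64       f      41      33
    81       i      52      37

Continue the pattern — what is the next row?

100  l  66  38

Column a goes 25, 36, 49, 64, 81 → 100 (perfect squares: 5², 6², 7², …).
Column b: letters move forward 3 places in the alphabet, wrapping Z→A, so w, z, c, f, i → l.
Column c — differences are 2, 5, 8, … (increasing by 3 each time): 26, 28, 33, 41, 52 → 66.
Column d: alternating steps +1, +4, +1, +4, …, so 27, 28, 32, 33, 37 → 38.
Combining the parts gives 100  l  66  38.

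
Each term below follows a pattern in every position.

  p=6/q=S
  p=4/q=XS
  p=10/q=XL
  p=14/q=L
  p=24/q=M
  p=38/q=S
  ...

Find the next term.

P: 6, 4, 10, 14, 24, 38 → 62 (each term is the sum of the two before it).
Q: S, XS, XL, L, M, S → XS (repeats S → XS → XL → L → M).
So the next term is p=62/q=XS.

p=62/q=XS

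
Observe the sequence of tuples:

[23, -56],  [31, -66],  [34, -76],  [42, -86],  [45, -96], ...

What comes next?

For the first coordinate, alternating steps +8, +3, +8, +3, …: 23, 31, 34, 42, 45 → 53.
Second coordinate: -56, -66, -76, -86, -96 → -106 (−10 each step).
Combining the parts gives [53, -106].

[53, -106]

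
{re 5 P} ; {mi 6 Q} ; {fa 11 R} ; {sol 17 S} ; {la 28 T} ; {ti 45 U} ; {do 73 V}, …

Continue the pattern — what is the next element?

Note: runs through the solfège scale do→ti; re, mi, fa, sol, la, ti, do → re.
Second coordinate goes 5, 6, 11, 17, 28, 45, 73 → 118 (each term is the sum of the two before it).
Letter: P, Q, R, S, T, U, V → W (letters move forward 1 place in the alphabet).
Combining the parts gives {re 118 W}.

{re 118 W}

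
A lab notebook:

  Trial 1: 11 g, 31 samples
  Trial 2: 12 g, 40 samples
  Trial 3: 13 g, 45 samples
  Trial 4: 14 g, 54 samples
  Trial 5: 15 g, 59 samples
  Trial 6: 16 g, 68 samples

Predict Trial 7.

17 g, 73 samples

For the g, +1 each step: 11, 12, 13, 14, 15, 16 → 17.
Samples: 31, 40, 45, 54, 59, 68 → 73 (alternating steps +9, +5, +9, +5, …).
Combining the parts gives 17 g, 73 samples.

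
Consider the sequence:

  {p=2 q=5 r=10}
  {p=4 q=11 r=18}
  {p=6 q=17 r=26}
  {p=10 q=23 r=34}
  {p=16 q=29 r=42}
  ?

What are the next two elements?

P: each term is the sum of the two before it, so 2, 4, 6, 10, 16 → 26 → 42.
Q: +6 each step; 5, 11, 17, 23, 29 → 35 → 41.
R: +8 each step, so 10, 18, 26, 34, 42 → 50 → 58.
Putting the parts together: {p=26 q=35 r=50} and then {p=42 q=41 r=58}.

{p=26 q=35 r=50}, {p=42 q=41 r=58}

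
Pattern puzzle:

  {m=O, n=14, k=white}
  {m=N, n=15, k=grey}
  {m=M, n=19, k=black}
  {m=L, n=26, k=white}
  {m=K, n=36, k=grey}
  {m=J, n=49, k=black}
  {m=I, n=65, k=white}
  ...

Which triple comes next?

{m=H, n=84, k=grey}

M: letters move back 1 place in the alphabet; O, N, M, L, K, J, I → H.
N: differences are 1, 4, 7, … (increasing by 3 each time); 14, 15, 19, 26, 36, 49, 65 → 84.
For the k, repeats white → grey → black: white, grey, black, white, grey, black, white → grey.
So the next triple is {m=H, n=84, k=grey}.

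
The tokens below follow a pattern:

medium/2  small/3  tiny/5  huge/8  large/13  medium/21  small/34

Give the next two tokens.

For the size, repeats medium → small → tiny → huge → large: medium, small, tiny, huge, large, medium, small → tiny → huge.
Second component: each term is the sum of the two before it, so 2, 3, 5, 8, 13, 21, 34 → 55 → 89.
So the next two tokens are tiny/55 and huge/89.

tiny/55 then huge/89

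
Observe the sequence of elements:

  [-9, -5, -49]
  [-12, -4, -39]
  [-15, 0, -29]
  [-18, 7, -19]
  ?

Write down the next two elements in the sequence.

[-21, 17, -9], [-24, 30, 1]

First part goes -9, -12, -15, -18 → -21 → -24 (−3 each step).
Second part: differences are 1, 4, 7, … (increasing by 3 each time); -5, -4, 0, 7 → 17 → 30.
Third part: -49, -39, -29, -19 → -9 → 1 (+10 each step).
Putting the parts together: [-21, 17, -9] and then [-24, 30, 1].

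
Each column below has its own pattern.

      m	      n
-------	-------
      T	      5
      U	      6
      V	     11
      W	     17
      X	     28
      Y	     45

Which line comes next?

Column m: T, U, V, W, X, Y → Z (letters move forward 1 place in the alphabet).
Column n — each term is the sum of the two before it: 5, 6, 11, 17, 28, 45 → 73.
Combining the parts gives Z  73.

Z  73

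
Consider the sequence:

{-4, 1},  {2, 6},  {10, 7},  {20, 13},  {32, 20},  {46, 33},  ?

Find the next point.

First component: differences are 6, 8, 10, … (increasing by 2 each time), so -4, 2, 10, 20, 32, 46 → 62.
Second component goes 1, 6, 7, 13, 20, 33 → 53 (each term is the sum of the two before it).
So the next point is {62, 53}.

{62, 53}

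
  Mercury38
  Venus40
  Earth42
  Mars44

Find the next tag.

Planet goes Mercury, Venus, Earth, Mars → Jupiter (runs through the planets Mercury→Neptune).
Second component: 38, 40, 42, 44 → 46 (+2 each step).
So the next tag is Jupiter46.

Jupiter46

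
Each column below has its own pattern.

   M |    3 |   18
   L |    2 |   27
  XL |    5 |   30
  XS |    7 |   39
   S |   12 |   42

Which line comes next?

M  19  51

For the size, runs through clothing sizes XS→XL: M, L, XL, XS, S → M.
Second component — each term is the sum of the two before it: 3, 2, 5, 7, 12 → 19.
Third component goes 18, 27, 30, 39, 42 → 51 (alternating steps +9, +3, +9, +3, …).
Putting it together: M  19  51.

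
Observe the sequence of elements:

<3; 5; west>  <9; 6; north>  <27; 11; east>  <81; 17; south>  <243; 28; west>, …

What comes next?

First entry goes 3, 9, 27, 81, 243 → 729 (×3 each step).
Second entry goes 5, 6, 11, 17, 28 → 45 (each term is the sum of the two before it).
Direction: repeats west → north → east → south, so west, north, east, south, west → north.
Combining the parts gives <729; 45; north>.

<729; 45; north>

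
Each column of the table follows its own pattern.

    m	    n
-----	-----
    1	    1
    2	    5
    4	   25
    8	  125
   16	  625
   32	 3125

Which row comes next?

For the column m, ×2 each step: 1, 2, 4, 8, 16, 32 → 64.
Column n goes 1, 5, 25, 125, 625, 3125 → 15625 (×5 each step).
Putting it together: 64  15625.

64  15625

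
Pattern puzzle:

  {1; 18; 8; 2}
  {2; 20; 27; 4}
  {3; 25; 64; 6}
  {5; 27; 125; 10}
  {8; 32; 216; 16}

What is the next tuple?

{13; 34; 343; 26}

First coordinate goes 1, 2, 3, 5, 8 → 13 (each term is the sum of the two before it).
For the second coordinate, alternating steps +2, +5, +2, +5, …: 18, 20, 25, 27, 32 → 34.
Third coordinate: perfect cubes: 2³, 3³, 4³, …; 8, 27, 64, 125, 216 → 343.
Fourth coordinate: always 2 × the first coordinate; 2, 4, 6, 10, 16 → 26.
Putting it together: {13; 34; 343; 26}.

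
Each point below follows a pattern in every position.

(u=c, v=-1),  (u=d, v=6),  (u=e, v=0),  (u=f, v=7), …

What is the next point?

For the u, letters move forward 1 place in the alphabet: c, d, e, f → g.
V: -1, 6, 0, 7 → 1 (alternating steps +7, −6, +7, −6, …).
Combining the parts gives (u=g, v=1).

(u=g, v=1)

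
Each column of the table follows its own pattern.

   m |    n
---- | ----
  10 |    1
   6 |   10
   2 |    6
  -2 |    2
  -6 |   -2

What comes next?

-10  -6

Column m: 10, 6, 2, -2, -6 → -10 (−4 each step).
For the column n, always the previous value of the column m: 1, 10, 6, 2, -2 → -6.
Putting it together: -10  -6.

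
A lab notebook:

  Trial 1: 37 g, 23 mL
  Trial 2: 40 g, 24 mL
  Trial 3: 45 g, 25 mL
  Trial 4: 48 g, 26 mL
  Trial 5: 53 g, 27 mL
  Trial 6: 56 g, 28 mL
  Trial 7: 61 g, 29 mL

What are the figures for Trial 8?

G: 37, 40, 45, 48, 53, 56, 61 → 64 (alternating steps +3, +5, +3, +5, …).
ML: +1 each step, so 23, 24, 25, 26, 27, 28, 29 → 30.
So the next line is 64 g, 30 mL.

64 g, 30 mL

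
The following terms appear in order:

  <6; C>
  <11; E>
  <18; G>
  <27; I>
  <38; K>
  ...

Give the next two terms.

First part — differences are 5, 7, 9, … (increasing by 2 each time): 6, 11, 18, 27, 38 → 51 → 66.
Letter: C, E, G, I, K → M → O (letters move forward 2 places in the alphabet).
Putting the parts together: <51; M> and then <66; O>.

<51; M>, <66; O>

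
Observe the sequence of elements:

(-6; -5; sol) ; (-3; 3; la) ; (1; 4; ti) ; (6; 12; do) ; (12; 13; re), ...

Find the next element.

(19; 21; mi)

First part goes -6, -3, 1, 6, 12 → 19 (differences are 3, 4, 5, … (increasing by 1 each time)).
Second part: alternating steps +8, +1, +8, +1, …, so -5, 3, 4, 12, 13 → 21.
For the note, runs through the solfège scale do→ti: sol, la, ti, do, re → mi.
So the next element is (19; 21; mi).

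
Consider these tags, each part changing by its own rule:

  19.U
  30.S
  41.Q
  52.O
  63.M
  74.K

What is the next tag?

85.I

First component — +11 each step: 19, 30, 41, 52, 63, 74 → 85.
Letter: letters move back 2 places in the alphabet; U, S, Q, O, M, K → I.
Putting it together: 85.I.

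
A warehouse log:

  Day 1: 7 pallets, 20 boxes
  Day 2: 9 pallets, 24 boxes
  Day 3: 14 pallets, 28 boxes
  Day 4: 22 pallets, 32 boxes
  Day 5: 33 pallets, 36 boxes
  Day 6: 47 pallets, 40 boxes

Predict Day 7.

64 pallets, 44 boxes

Pallets: 7, 9, 14, 22, 33, 47 → 64 (differences are 2, 5, 8, … (increasing by 3 each time)).
Boxes goes 20, 24, 28, 32, 36, 40 → 44 (+4 each step).
So the next line is 64 pallets, 44 boxes.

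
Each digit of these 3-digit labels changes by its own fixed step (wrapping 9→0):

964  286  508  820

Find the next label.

First digit: +3 each step, mod 10, so 9, 2, 5, 8 → 1.
Second digit — +2 each step, mod 10: 6, 8, 0, 2 → 4.
Third digit: +2 each step, mod 10, so 4, 6, 8, 0 → 2.
So the next label is 142.

142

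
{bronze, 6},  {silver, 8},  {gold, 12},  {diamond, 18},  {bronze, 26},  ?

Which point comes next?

{silver, 36}

Rank goes bronze, silver, gold, diamond, bronze → silver (repeats bronze → silver → gold → diamond).
Second value: 6, 8, 12, 18, 26 → 36 (differences are 2, 4, 6, … (increasing by 2 each time)).
Combining the parts gives {silver, 36}.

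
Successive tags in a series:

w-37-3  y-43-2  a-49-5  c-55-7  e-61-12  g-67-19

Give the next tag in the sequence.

Letter goes w, y, a, c, e, g → i (letters move forward 2 places in the alphabet, wrapping Z→A).
Second component — +6 each step: 37, 43, 49, 55, 61, 67 → 73.
Third component: each term is the sum of the two before it; 3, 2, 5, 7, 12, 19 → 31.
Putting it together: i-73-31.

i-73-31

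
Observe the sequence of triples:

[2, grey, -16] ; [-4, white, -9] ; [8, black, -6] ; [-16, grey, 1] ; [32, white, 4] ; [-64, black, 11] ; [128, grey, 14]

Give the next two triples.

First slot: ×(-2) each step, so 2, -4, 8, -16, 32, -64, 128 → -256 → 512.
Shade — repeats grey → white → black: grey, white, black, grey, white, black, grey → white → black.
Third slot: alternating steps +7, +3, +7, +3, …, so -16, -9, -6, 1, 4, 11, 14 → 21 → 24.
Putting the parts together: [-256, white, 21] and then [512, black, 24].

[-256, white, 21], [512, black, 24]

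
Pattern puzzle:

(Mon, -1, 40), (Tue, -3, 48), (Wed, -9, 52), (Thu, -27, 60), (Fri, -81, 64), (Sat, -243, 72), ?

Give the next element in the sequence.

For the day, runs through the weekdays Mon→Sun: Mon, Tue, Wed, Thu, Fri, Sat → Sun.
Second part: ×3 each step; -1, -3, -9, -27, -81, -243 → -729.
For the third part, alternating steps +8, +4, +8, +4, …: 40, 48, 52, 60, 64, 72 → 76.
Combining the parts gives (Sun, -729, 76).

(Sun, -729, 76)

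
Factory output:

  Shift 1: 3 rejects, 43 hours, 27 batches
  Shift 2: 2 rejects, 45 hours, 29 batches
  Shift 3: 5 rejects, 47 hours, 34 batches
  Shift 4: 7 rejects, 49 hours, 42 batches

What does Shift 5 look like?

12 rejects, 51 hours, 53 batches

Rejects: 3, 2, 5, 7 → 12 (each term is the sum of the two before it).
Hours: +2 each step; 43, 45, 47, 49 → 51.
For the batches, differences are 2, 5, 8, … (increasing by 3 each time): 27, 29, 34, 42 → 53.
Combining the parts gives 12 rejects, 51 hours, 53 batches.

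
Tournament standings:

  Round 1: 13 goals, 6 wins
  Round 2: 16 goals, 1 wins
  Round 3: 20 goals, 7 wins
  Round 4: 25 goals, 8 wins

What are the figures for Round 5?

Goals: 13, 16, 20, 25 → 31 (differences are 3, 4, 5, … (increasing by 1 each time)).
Wins: each term is the sum of the two before it, so 6, 1, 7, 8 → 15.
Combining the parts gives 31 goals, 15 wins.

31 goals, 15 wins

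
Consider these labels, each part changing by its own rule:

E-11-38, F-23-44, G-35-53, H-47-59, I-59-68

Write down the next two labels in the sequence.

Letter goes E, F, G, H, I → J → K (letters move forward 1 place in the alphabet).
Second component — +12 each step: 11, 23, 35, 47, 59 → 71 → 83.
Third component: 38, 44, 53, 59, 68 → 74 → 83 (alternating steps +6, +9, +6, +9, …).
Putting the parts together: J-71-74 and then K-83-83.

J-71-74 then K-83-83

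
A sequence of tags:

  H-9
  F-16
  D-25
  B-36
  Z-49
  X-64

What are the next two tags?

Letter goes H, F, D, B, Z, X → V → T (letters move back 2 places in the alphabet, wrapping A→Z).
Second component goes 9, 16, 25, 36, 49, 64 → 81 → 100 (perfect squares: 3², 4², 5², …).
So the next two tags are V-81 and T-100.

V-81 then T-100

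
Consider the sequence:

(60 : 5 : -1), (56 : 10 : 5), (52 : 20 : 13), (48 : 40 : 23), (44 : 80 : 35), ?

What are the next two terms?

(40 : 160 : 49), (36 : 320 : 65)

For the first component, −4 each step: 60, 56, 52, 48, 44 → 40 → 36.
Second component: 5, 10, 20, 40, 80 → 160 → 320 (×2 each step).
Third component goes -1, 5, 13, 23, 35 → 49 → 65 (differences are 6, 8, 10, … (increasing by 2 each time)).
So the next two terms are (40 : 160 : 49) and (36 : 320 : 65).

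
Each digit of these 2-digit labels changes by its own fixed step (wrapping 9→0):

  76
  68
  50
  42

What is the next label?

34

First digit: 7, 6, 5, 4 → 3 (−1 each step, mod 10).
For the second digit, +2 each step, mod 10: 6, 8, 0, 2 → 4.
Putting it together: 34.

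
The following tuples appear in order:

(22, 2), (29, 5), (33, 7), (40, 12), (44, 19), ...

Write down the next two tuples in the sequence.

(51, 31), (55, 50)

For the first component, alternating steps +7, +4, +7, +4, …: 22, 29, 33, 40, 44 → 51 → 55.
For the second component, each term is the sum of the two before it: 2, 5, 7, 12, 19 → 31 → 50.
Putting the parts together: (51, 31) and then (55, 50).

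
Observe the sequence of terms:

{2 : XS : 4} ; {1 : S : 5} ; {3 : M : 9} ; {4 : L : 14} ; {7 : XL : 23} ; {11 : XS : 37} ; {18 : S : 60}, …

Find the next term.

{29 : M : 97}

For the first slot, each term is the sum of the two before it: 2, 1, 3, 4, 7, 11, 18 → 29.
For the size, repeats XS → S → M → L → XL: XS, S, M, L, XL, XS, S → M.
Third slot — each term is the sum of the two before it: 4, 5, 9, 14, 23, 37, 60 → 97.
So the next term is {29 : M : 97}.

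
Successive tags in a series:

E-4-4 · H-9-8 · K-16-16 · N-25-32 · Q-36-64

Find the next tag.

Letter: letters move forward 3 places in the alphabet; E, H, K, N, Q → T.
For the second component, perfect squares: 2², 3², 4², …: 4, 9, 16, 25, 36 → 49.
Third component: ×2 each step, so 4, 8, 16, 32, 64 → 128.
So the next tag is T-49-128.

T-49-128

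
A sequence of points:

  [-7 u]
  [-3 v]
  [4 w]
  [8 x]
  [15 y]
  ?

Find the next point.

First coordinate: alternating steps +4, +7, +4, +7, …; -7, -3, 4, 8, 15 → 19.
Letter: u, v, w, x, y → z (letters move forward 1 place in the alphabet).
Combining the parts gives [19 z].

[19 z]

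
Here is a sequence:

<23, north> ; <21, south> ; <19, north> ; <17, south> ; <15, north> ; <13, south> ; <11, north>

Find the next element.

<9, south>

For the first component, −2 each step: 23, 21, 19, 17, 15, 13, 11 → 9.
Direction: alternates north ↔ south, so north, south, north, south, north, south, north → south.
So the next element is <9, south>.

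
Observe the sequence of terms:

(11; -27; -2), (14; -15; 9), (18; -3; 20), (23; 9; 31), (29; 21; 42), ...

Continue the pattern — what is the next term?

(36; 33; 53)

First part: 11, 14, 18, 23, 29 → 36 (differences are 3, 4, 5, … (increasing by 1 each time)).
For the second part, +12 each step: -27, -15, -3, 9, 21 → 33.
For the third part, +11 each step: -2, 9, 20, 31, 42 → 53.
Combining the parts gives (36; 33; 53).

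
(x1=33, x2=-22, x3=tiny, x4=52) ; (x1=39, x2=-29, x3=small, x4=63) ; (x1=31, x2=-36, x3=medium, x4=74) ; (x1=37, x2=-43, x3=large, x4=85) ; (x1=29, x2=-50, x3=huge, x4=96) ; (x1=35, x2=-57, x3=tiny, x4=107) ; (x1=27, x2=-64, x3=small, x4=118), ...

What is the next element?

(x1=33, x2=-71, x3=medium, x4=129)

X1 — alternating steps +6, −8, +6, −8, …: 33, 39, 31, 37, 29, 35, 27 → 33.
X2: −7 each step, so -22, -29, -36, -43, -50, -57, -64 → -71.
X3 goes tiny, small, medium, large, huge, tiny, small → medium (repeats tiny → small → medium → large → huge).
For the x4, +11 each step: 52, 63, 74, 85, 96, 107, 118 → 129.
Putting it together: (x1=33, x2=-71, x3=medium, x4=129).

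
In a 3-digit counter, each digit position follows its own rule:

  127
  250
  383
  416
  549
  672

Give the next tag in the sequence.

705

First digit: 1, 2, 3, 4, 5, 6 → 7 (+1 each step, mod 10).
Second digit: +3 each step, mod 10, so 2, 5, 8, 1, 4, 7 → 0.
Third digit: +3 each step, mod 10, so 7, 0, 3, 6, 9, 2 → 5.
Combining the parts gives 705.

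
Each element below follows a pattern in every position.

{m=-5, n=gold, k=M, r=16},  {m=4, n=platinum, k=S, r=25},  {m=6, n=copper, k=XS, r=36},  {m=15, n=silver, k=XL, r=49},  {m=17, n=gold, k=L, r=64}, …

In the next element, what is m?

For the m, alternating steps +9, +2, +9, +2, …: -5, 4, 6, 15, 17 → 26.
N: repeats gold → platinum → copper → silver; gold, platinum, copper, silver, gold → platinum.
K: runs backward through clothing sizes XS→XL, so M, S, XS, XL, L → M.
R goes 16, 25, 36, 49, 64 → 81 (perfect squares: 4², 5², 6², …).

26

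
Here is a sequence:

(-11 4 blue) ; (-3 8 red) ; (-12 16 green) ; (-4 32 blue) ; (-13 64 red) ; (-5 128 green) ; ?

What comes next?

First entry goes -11, -3, -12, -4, -13, -5 → -14 (alternating steps +8, −9, +8, −9, …).
Second entry: ×2 each step; 4, 8, 16, 32, 64, 128 → 256.
Colour: blue, red, green, blue, red, green → blue (repeats blue → red → green).
Putting it together: (-14 256 blue).

(-14 256 blue)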